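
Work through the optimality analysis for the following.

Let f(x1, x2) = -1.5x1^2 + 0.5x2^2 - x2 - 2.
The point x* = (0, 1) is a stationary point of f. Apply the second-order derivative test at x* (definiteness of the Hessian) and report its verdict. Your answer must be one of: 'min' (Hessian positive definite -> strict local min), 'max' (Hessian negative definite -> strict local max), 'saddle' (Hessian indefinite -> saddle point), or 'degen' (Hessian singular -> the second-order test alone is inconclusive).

Compute the Hessian H = grad^2 f:
  H = [[-3, 0], [0, 1]]
Verify stationarity: grad f(x*) = H x* + g = (0, 0).
Eigenvalues of H: -3, 1.
Eigenvalues have mixed signs, so H is indefinite -> x* is a saddle point.

saddle


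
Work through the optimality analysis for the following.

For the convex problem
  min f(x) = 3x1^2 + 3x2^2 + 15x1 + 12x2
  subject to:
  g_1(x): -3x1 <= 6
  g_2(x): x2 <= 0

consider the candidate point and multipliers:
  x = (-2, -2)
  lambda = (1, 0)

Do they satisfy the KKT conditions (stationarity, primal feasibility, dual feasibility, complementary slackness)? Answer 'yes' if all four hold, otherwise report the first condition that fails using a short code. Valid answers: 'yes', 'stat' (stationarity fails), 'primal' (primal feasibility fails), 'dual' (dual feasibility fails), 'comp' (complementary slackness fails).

Gradient of f: grad f(x) = Q x + c = (3, 0)
Constraint values g_i(x) = a_i^T x - b_i:
  g_1((-2, -2)) = 0
  g_2((-2, -2)) = -2
Stationarity residual: grad f(x) + sum_i lambda_i a_i = (0, 0)
  -> stationarity OK
Primal feasibility (all g_i <= 0): OK
Dual feasibility (all lambda_i >= 0): OK
Complementary slackness (lambda_i * g_i(x) = 0 for all i): OK

Verdict: yes, KKT holds.

yes


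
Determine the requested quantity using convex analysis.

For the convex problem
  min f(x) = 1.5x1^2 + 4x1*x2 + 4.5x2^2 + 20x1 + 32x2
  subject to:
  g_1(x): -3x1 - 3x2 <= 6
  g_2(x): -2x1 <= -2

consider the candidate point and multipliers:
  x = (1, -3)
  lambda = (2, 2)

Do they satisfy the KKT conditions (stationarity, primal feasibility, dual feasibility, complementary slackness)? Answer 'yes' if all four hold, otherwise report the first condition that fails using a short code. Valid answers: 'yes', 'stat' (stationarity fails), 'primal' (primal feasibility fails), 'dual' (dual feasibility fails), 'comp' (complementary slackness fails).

Gradient of f: grad f(x) = Q x + c = (11, 9)
Constraint values g_i(x) = a_i^T x - b_i:
  g_1((1, -3)) = 0
  g_2((1, -3)) = 0
Stationarity residual: grad f(x) + sum_i lambda_i a_i = (1, 3)
  -> stationarity FAILS
Primal feasibility (all g_i <= 0): OK
Dual feasibility (all lambda_i >= 0): OK
Complementary slackness (lambda_i * g_i(x) = 0 for all i): OK

Verdict: the first failing condition is stationarity -> stat.

stat


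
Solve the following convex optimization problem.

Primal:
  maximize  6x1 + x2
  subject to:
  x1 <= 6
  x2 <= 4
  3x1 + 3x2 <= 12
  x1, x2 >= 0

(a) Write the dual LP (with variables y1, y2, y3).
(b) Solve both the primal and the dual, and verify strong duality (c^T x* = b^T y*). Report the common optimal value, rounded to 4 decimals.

The standard primal-dual pair for 'max c^T x s.t. A x <= b, x >= 0' is:
  Dual:  min b^T y  s.t.  A^T y >= c,  y >= 0.

So the dual LP is:
  minimize  6y1 + 4y2 + 12y3
  subject to:
    y1 + 3y3 >= 6
    y2 + 3y3 >= 1
    y1, y2, y3 >= 0

Solving the primal: x* = (4, 0).
  primal value c^T x* = 24.
Solving the dual: y* = (0, 0, 2).
  dual value b^T y* = 24.
Strong duality: c^T x* = b^T y*. Confirmed.

24


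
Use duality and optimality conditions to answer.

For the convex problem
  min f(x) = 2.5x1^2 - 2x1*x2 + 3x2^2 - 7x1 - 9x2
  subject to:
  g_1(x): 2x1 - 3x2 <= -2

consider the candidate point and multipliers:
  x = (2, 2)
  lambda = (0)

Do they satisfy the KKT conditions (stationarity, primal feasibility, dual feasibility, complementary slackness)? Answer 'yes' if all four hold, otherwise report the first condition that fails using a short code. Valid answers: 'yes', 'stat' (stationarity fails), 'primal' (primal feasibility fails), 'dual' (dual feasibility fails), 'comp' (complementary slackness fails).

Gradient of f: grad f(x) = Q x + c = (-1, -1)
Constraint values g_i(x) = a_i^T x - b_i:
  g_1((2, 2)) = 0
Stationarity residual: grad f(x) + sum_i lambda_i a_i = (-1, -1)
  -> stationarity FAILS
Primal feasibility (all g_i <= 0): OK
Dual feasibility (all lambda_i >= 0): OK
Complementary slackness (lambda_i * g_i(x) = 0 for all i): OK

Verdict: the first failing condition is stationarity -> stat.

stat


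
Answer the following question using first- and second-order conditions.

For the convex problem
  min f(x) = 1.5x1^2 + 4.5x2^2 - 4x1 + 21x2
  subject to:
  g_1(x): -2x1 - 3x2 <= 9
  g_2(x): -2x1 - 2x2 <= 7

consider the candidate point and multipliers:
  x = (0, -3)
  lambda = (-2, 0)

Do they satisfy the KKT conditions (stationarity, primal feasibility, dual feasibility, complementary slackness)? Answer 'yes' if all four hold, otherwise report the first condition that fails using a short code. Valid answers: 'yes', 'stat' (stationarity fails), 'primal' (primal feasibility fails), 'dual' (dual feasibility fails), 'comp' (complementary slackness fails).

Gradient of f: grad f(x) = Q x + c = (-4, -6)
Constraint values g_i(x) = a_i^T x - b_i:
  g_1((0, -3)) = 0
  g_2((0, -3)) = -1
Stationarity residual: grad f(x) + sum_i lambda_i a_i = (0, 0)
  -> stationarity OK
Primal feasibility (all g_i <= 0): OK
Dual feasibility (all lambda_i >= 0): FAILS
Complementary slackness (lambda_i * g_i(x) = 0 for all i): OK

Verdict: the first failing condition is dual_feasibility -> dual.

dual


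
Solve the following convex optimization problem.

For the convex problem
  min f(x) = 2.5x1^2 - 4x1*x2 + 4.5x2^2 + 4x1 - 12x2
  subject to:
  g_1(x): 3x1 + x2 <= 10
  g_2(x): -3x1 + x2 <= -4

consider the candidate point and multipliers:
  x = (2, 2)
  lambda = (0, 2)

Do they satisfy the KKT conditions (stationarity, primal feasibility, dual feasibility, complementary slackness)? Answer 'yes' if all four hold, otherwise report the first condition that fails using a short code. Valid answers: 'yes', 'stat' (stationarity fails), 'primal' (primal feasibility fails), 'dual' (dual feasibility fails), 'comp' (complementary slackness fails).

Gradient of f: grad f(x) = Q x + c = (6, -2)
Constraint values g_i(x) = a_i^T x - b_i:
  g_1((2, 2)) = -2
  g_2((2, 2)) = 0
Stationarity residual: grad f(x) + sum_i lambda_i a_i = (0, 0)
  -> stationarity OK
Primal feasibility (all g_i <= 0): OK
Dual feasibility (all lambda_i >= 0): OK
Complementary slackness (lambda_i * g_i(x) = 0 for all i): OK

Verdict: yes, KKT holds.

yes


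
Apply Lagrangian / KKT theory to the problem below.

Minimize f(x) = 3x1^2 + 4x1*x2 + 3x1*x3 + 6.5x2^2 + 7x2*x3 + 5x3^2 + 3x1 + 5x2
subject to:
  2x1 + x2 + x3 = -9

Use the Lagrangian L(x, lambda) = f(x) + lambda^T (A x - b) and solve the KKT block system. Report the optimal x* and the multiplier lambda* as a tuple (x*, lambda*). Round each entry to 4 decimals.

Form the Lagrangian:
  L(x, lambda) = (1/2) x^T Q x + c^T x + lambda^T (A x - b)
Stationarity (grad_x L = 0): Q x + c + A^T lambda = 0.
Primal feasibility: A x = b.

This gives the KKT block system:
  [ Q   A^T ] [ x     ]   [-c ]
  [ A    0  ] [ lambda ] = [ b ]

Solving the linear system:
  x*      = (-4.5914, 0.0156, 0.1673)
  lambda* = (11.9922)
  f(x*)   = 47.1167

x* = (-4.5914, 0.0156, 0.1673), lambda* = (11.9922)


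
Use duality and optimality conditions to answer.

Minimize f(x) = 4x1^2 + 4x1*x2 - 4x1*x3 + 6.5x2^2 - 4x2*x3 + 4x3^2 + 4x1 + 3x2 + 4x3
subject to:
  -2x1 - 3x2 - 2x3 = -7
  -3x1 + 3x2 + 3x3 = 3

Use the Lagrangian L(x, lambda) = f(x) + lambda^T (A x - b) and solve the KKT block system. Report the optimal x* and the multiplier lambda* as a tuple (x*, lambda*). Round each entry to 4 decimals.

Form the Lagrangian:
  L(x, lambda) = (1/2) x^T Q x + c^T x + lambda^T (A x - b)
Stationarity (grad_x L = 0): Q x + c + A^T lambda = 0.
Primal feasibility: A x = b.

This gives the KKT block system:
  [ Q   A^T ] [ x     ]   [-c ]
  [ A    0  ] [ lambda ] = [ b ]

Solving the linear system:
  x*      = (1.0635, 0.746, 1.3175)
  lambda* = (4.381, 0.4868)
  f(x*)   = 20.4841

x* = (1.0635, 0.746, 1.3175), lambda* = (4.381, 0.4868)


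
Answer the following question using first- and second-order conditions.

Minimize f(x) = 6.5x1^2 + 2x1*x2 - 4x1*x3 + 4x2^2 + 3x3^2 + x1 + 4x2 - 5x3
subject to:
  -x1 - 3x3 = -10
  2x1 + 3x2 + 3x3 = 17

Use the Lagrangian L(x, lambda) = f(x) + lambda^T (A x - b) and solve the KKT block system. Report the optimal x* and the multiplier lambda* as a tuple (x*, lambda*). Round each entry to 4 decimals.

Form the Lagrangian:
  L(x, lambda) = (1/2) x^T Q x + c^T x + lambda^T (A x - b)
Stationarity (grad_x L = 0): Q x + c + A^T lambda = 0.
Primal feasibility: A x = b.

This gives the KKT block system:
  [ Q   A^T ] [ x     ]   [-c ]
  [ A    0  ] [ lambda ] = [ b ]

Solving the linear system:
  x*      = (1.2727, 1.9091, 2.9091)
  lambda* = (-4.8182, -7.2727)
  f(x*)   = 34.9091

x* = (1.2727, 1.9091, 2.9091), lambda* = (-4.8182, -7.2727)


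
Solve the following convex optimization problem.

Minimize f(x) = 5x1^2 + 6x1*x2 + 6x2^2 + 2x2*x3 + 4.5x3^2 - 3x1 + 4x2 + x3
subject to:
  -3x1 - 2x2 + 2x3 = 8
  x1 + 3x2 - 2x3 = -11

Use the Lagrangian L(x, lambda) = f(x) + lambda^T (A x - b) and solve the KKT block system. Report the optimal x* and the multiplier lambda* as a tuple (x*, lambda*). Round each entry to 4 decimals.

Form the Lagrangian:
  L(x, lambda) = (1/2) x^T Q x + c^T x + lambda^T (A x - b)
Stationarity (grad_x L = 0): Q x + c + A^T lambda = 0.
Primal feasibility: A x = b.

This gives the KKT block system:
  [ Q   A^T ] [ x     ]   [-c ]
  [ A    0  ] [ lambda ] = [ b ]

Solving the linear system:
  x*      = (0.3042, -2.3916, 2.0647)
  lambda* = (-3.454, 3.9455)
  f(x*)   = 31.3093

x* = (0.3042, -2.3916, 2.0647), lambda* = (-3.454, 3.9455)


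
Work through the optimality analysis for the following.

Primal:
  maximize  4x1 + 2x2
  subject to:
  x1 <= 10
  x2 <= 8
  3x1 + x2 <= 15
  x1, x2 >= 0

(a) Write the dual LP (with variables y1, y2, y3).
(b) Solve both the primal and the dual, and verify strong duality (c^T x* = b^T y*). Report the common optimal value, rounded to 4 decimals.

The standard primal-dual pair for 'max c^T x s.t. A x <= b, x >= 0' is:
  Dual:  min b^T y  s.t.  A^T y >= c,  y >= 0.

So the dual LP is:
  minimize  10y1 + 8y2 + 15y3
  subject to:
    y1 + 3y3 >= 4
    y2 + y3 >= 2
    y1, y2, y3 >= 0

Solving the primal: x* = (2.3333, 8).
  primal value c^T x* = 25.3333.
Solving the dual: y* = (0, 0.6667, 1.3333).
  dual value b^T y* = 25.3333.
Strong duality: c^T x* = b^T y*. Confirmed.

25.3333


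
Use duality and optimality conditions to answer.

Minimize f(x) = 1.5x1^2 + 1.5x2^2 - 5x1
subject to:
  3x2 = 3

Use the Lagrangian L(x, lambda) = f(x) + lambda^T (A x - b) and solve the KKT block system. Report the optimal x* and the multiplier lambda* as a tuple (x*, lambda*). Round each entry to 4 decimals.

Form the Lagrangian:
  L(x, lambda) = (1/2) x^T Q x + c^T x + lambda^T (A x - b)
Stationarity (grad_x L = 0): Q x + c + A^T lambda = 0.
Primal feasibility: A x = b.

This gives the KKT block system:
  [ Q   A^T ] [ x     ]   [-c ]
  [ A    0  ] [ lambda ] = [ b ]

Solving the linear system:
  x*      = (1.6667, 1)
  lambda* = (-1)
  f(x*)   = -2.6667

x* = (1.6667, 1), lambda* = (-1)


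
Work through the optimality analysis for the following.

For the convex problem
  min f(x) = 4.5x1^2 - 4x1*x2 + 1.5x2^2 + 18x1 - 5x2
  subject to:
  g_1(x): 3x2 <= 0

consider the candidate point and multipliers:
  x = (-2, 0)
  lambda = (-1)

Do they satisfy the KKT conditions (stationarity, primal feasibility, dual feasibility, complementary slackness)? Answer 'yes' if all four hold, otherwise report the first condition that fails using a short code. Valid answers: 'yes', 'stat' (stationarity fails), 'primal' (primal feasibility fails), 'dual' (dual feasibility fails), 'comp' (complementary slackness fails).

Gradient of f: grad f(x) = Q x + c = (0, 3)
Constraint values g_i(x) = a_i^T x - b_i:
  g_1((-2, 0)) = 0
Stationarity residual: grad f(x) + sum_i lambda_i a_i = (0, 0)
  -> stationarity OK
Primal feasibility (all g_i <= 0): OK
Dual feasibility (all lambda_i >= 0): FAILS
Complementary slackness (lambda_i * g_i(x) = 0 for all i): OK

Verdict: the first failing condition is dual_feasibility -> dual.

dual


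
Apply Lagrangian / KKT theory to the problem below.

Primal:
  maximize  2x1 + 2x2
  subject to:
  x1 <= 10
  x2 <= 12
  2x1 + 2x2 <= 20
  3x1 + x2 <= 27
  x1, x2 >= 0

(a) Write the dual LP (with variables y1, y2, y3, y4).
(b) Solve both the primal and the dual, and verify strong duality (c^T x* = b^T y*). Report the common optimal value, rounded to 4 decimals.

The standard primal-dual pair for 'max c^T x s.t. A x <= b, x >= 0' is:
  Dual:  min b^T y  s.t.  A^T y >= c,  y >= 0.

So the dual LP is:
  minimize  10y1 + 12y2 + 20y3 + 27y4
  subject to:
    y1 + 2y3 + 3y4 >= 2
    y2 + 2y3 + y4 >= 2
    y1, y2, y3, y4 >= 0

Solving the primal: x* = (8.5, 1.5).
  primal value c^T x* = 20.
Solving the dual: y* = (0, 0, 1, 0).
  dual value b^T y* = 20.
Strong duality: c^T x* = b^T y*. Confirmed.

20


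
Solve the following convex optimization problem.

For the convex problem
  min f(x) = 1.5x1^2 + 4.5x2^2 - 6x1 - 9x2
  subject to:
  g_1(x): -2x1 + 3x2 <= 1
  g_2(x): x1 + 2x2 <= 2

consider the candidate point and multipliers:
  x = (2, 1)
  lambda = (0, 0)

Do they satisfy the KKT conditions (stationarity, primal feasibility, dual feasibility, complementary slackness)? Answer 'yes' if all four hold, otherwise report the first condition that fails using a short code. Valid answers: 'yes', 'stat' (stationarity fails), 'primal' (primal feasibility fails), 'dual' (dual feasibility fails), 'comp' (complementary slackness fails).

Gradient of f: grad f(x) = Q x + c = (0, 0)
Constraint values g_i(x) = a_i^T x - b_i:
  g_1((2, 1)) = -2
  g_2((2, 1)) = 2
Stationarity residual: grad f(x) + sum_i lambda_i a_i = (0, 0)
  -> stationarity OK
Primal feasibility (all g_i <= 0): FAILS
Dual feasibility (all lambda_i >= 0): OK
Complementary slackness (lambda_i * g_i(x) = 0 for all i): OK

Verdict: the first failing condition is primal_feasibility -> primal.

primal


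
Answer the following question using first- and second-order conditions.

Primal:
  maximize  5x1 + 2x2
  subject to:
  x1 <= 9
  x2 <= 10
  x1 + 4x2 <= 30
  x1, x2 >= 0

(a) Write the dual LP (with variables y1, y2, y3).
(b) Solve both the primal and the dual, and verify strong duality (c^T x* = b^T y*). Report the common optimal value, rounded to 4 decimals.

The standard primal-dual pair for 'max c^T x s.t. A x <= b, x >= 0' is:
  Dual:  min b^T y  s.t.  A^T y >= c,  y >= 0.

So the dual LP is:
  minimize  9y1 + 10y2 + 30y3
  subject to:
    y1 + y3 >= 5
    y2 + 4y3 >= 2
    y1, y2, y3 >= 0

Solving the primal: x* = (9, 5.25).
  primal value c^T x* = 55.5.
Solving the dual: y* = (4.5, 0, 0.5).
  dual value b^T y* = 55.5.
Strong duality: c^T x* = b^T y*. Confirmed.

55.5


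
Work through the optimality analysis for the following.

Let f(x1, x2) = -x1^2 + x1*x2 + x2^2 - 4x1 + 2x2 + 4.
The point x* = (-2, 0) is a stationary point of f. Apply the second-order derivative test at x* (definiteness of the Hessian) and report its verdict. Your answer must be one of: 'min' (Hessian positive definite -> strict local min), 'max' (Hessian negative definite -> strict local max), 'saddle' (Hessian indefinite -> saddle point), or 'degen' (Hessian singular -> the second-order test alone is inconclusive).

Compute the Hessian H = grad^2 f:
  H = [[-2, 1], [1, 2]]
Verify stationarity: grad f(x*) = H x* + g = (0, 0).
Eigenvalues of H: -2.2361, 2.2361.
Eigenvalues have mixed signs, so H is indefinite -> x* is a saddle point.

saddle


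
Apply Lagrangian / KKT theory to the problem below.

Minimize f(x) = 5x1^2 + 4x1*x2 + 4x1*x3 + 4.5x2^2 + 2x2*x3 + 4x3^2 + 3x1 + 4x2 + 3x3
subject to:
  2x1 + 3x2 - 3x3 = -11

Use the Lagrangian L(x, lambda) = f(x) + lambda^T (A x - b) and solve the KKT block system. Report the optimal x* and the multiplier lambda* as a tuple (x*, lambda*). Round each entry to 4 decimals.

Form the Lagrangian:
  L(x, lambda) = (1/2) x^T Q x + c^T x + lambda^T (A x - b)
Stationarity (grad_x L = 0): Q x + c + A^T lambda = 0.
Primal feasibility: A x = b.

This gives the KKT block system:
  [ Q   A^T ] [ x     ]   [-c ]
  [ A    0  ] [ lambda ] = [ b ]

Solving the linear system:
  x*      = (-1.0092, -1.3745, 1.6193)
  lambda* = (3.0563)
  f(x*)   = 14.9758

x* = (-1.0092, -1.3745, 1.6193), lambda* = (3.0563)


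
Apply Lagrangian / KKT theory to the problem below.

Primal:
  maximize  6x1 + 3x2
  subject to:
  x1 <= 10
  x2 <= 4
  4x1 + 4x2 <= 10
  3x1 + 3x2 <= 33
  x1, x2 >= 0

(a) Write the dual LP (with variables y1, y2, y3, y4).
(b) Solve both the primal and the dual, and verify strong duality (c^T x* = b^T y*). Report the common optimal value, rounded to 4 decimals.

The standard primal-dual pair for 'max c^T x s.t. A x <= b, x >= 0' is:
  Dual:  min b^T y  s.t.  A^T y >= c,  y >= 0.

So the dual LP is:
  minimize  10y1 + 4y2 + 10y3 + 33y4
  subject to:
    y1 + 4y3 + 3y4 >= 6
    y2 + 4y3 + 3y4 >= 3
    y1, y2, y3, y4 >= 0

Solving the primal: x* = (2.5, 0).
  primal value c^T x* = 15.
Solving the dual: y* = (0, 0, 1.5, 0).
  dual value b^T y* = 15.
Strong duality: c^T x* = b^T y*. Confirmed.

15


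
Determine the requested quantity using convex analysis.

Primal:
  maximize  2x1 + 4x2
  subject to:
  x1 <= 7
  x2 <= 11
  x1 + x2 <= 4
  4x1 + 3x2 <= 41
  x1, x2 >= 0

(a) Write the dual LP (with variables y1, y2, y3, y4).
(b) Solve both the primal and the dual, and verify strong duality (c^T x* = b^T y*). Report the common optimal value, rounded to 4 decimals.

The standard primal-dual pair for 'max c^T x s.t. A x <= b, x >= 0' is:
  Dual:  min b^T y  s.t.  A^T y >= c,  y >= 0.

So the dual LP is:
  minimize  7y1 + 11y2 + 4y3 + 41y4
  subject to:
    y1 + y3 + 4y4 >= 2
    y2 + y3 + 3y4 >= 4
    y1, y2, y3, y4 >= 0

Solving the primal: x* = (0, 4).
  primal value c^T x* = 16.
Solving the dual: y* = (0, 0, 4, 0).
  dual value b^T y* = 16.
Strong duality: c^T x* = b^T y*. Confirmed.

16


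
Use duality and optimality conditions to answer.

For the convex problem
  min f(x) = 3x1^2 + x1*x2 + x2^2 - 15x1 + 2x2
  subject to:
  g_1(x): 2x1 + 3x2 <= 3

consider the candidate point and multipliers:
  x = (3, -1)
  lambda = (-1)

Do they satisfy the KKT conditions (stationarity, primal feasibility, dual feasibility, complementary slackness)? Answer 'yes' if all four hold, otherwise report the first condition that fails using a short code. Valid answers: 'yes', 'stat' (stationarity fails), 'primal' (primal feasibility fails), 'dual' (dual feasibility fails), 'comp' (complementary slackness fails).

Gradient of f: grad f(x) = Q x + c = (2, 3)
Constraint values g_i(x) = a_i^T x - b_i:
  g_1((3, -1)) = 0
Stationarity residual: grad f(x) + sum_i lambda_i a_i = (0, 0)
  -> stationarity OK
Primal feasibility (all g_i <= 0): OK
Dual feasibility (all lambda_i >= 0): FAILS
Complementary slackness (lambda_i * g_i(x) = 0 for all i): OK

Verdict: the first failing condition is dual_feasibility -> dual.

dual


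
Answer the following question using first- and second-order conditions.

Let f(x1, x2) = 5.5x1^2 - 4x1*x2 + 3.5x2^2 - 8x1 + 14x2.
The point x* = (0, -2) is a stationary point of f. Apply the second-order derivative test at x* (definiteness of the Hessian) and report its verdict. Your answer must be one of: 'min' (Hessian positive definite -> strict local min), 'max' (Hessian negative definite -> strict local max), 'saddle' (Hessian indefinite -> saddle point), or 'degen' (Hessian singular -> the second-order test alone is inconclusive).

Compute the Hessian H = grad^2 f:
  H = [[11, -4], [-4, 7]]
Verify stationarity: grad f(x*) = H x* + g = (0, 0).
Eigenvalues of H: 4.5279, 13.4721.
Both eigenvalues > 0, so H is positive definite -> x* is a strict local min.

min


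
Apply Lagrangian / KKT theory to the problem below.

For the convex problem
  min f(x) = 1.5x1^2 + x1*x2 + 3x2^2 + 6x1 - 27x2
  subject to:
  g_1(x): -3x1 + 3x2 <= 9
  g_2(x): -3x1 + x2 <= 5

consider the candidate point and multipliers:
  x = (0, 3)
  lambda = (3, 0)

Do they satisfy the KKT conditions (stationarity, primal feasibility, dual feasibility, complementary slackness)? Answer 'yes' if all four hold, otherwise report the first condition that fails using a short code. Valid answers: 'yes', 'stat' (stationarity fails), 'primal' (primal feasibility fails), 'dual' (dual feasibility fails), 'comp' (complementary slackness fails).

Gradient of f: grad f(x) = Q x + c = (9, -9)
Constraint values g_i(x) = a_i^T x - b_i:
  g_1((0, 3)) = 0
  g_2((0, 3)) = -2
Stationarity residual: grad f(x) + sum_i lambda_i a_i = (0, 0)
  -> stationarity OK
Primal feasibility (all g_i <= 0): OK
Dual feasibility (all lambda_i >= 0): OK
Complementary slackness (lambda_i * g_i(x) = 0 for all i): OK

Verdict: yes, KKT holds.

yes


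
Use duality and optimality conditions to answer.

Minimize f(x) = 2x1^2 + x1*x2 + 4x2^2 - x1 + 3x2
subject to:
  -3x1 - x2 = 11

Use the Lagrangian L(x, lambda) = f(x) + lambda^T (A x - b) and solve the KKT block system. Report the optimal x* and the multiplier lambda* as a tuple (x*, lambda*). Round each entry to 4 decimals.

Form the Lagrangian:
  L(x, lambda) = (1/2) x^T Q x + c^T x + lambda^T (A x - b)
Stationarity (grad_x L = 0): Q x + c + A^T lambda = 0.
Primal feasibility: A x = b.

This gives the KKT block system:
  [ Q   A^T ] [ x     ]   [-c ]
  [ A    0  ] [ lambda ] = [ b ]

Solving the linear system:
  x*      = (-3.4714, -0.5857)
  lambda* = (-5.1571)
  f(x*)   = 29.2214

x* = (-3.4714, -0.5857), lambda* = (-5.1571)


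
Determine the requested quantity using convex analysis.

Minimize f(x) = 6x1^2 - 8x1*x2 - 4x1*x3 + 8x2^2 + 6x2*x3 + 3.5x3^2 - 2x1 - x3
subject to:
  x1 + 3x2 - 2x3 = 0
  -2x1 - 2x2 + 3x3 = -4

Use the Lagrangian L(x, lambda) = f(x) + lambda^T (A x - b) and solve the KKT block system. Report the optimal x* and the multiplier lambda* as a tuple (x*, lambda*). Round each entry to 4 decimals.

Form the Lagrangian:
  L(x, lambda) = (1/2) x^T Q x + c^T x + lambda^T (A x - b)
Stationarity (grad_x L = 0): Q x + c + A^T lambda = 0.
Primal feasibility: A x = b.

This gives the KKT block system:
  [ Q   A^T ] [ x     ]   [-c ]
  [ A    0  ] [ lambda ] = [ b ]

Solving the linear system:
  x*      = (1.0085, -1.3983, -1.5932)
  lambda* = (33.8305, 30.7458)
  f(x*)   = 61.2797

x* = (1.0085, -1.3983, -1.5932), lambda* = (33.8305, 30.7458)


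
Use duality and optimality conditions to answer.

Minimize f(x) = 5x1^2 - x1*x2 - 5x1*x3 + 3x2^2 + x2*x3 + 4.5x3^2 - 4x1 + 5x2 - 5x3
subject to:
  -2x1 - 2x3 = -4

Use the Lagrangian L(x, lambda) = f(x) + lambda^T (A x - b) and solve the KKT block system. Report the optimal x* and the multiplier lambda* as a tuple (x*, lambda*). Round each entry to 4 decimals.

Form the Lagrangian:
  L(x, lambda) = (1/2) x^T Q x + c^T x + lambda^T (A x - b)
Stationarity (grad_x L = 0): Q x + c + A^T lambda = 0.
Primal feasibility: A x = b.

This gives the KKT block system:
  [ Q   A^T ] [ x     ]   [-c ]
  [ A    0  ] [ lambda ] = [ b ]

Solving the linear system:
  x*      = (0.8706, -0.8765, 1.1294)
  lambda* = (-0.0324)
  f(x*)   = -6.8206

x* = (0.8706, -0.8765, 1.1294), lambda* = (-0.0324)


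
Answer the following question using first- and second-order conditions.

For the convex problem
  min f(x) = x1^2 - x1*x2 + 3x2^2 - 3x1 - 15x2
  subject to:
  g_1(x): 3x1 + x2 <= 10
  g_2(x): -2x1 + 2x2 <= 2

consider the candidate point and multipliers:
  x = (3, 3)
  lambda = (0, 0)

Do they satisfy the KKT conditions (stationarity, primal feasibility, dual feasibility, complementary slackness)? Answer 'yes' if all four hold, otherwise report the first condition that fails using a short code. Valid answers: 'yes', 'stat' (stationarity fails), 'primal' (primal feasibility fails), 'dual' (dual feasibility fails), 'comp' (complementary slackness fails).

Gradient of f: grad f(x) = Q x + c = (0, 0)
Constraint values g_i(x) = a_i^T x - b_i:
  g_1((3, 3)) = 2
  g_2((3, 3)) = -2
Stationarity residual: grad f(x) + sum_i lambda_i a_i = (0, 0)
  -> stationarity OK
Primal feasibility (all g_i <= 0): FAILS
Dual feasibility (all lambda_i >= 0): OK
Complementary slackness (lambda_i * g_i(x) = 0 for all i): OK

Verdict: the first failing condition is primal_feasibility -> primal.

primal


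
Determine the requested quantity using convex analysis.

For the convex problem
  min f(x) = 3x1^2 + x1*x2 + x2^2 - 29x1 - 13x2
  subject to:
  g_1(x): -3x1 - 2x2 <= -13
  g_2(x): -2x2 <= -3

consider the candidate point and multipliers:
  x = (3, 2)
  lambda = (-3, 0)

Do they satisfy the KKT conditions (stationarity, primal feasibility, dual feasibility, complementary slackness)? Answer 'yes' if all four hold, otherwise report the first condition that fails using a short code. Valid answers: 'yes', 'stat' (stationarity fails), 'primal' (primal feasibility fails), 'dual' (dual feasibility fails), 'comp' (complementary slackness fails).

Gradient of f: grad f(x) = Q x + c = (-9, -6)
Constraint values g_i(x) = a_i^T x - b_i:
  g_1((3, 2)) = 0
  g_2((3, 2)) = -1
Stationarity residual: grad f(x) + sum_i lambda_i a_i = (0, 0)
  -> stationarity OK
Primal feasibility (all g_i <= 0): OK
Dual feasibility (all lambda_i >= 0): FAILS
Complementary slackness (lambda_i * g_i(x) = 0 for all i): OK

Verdict: the first failing condition is dual_feasibility -> dual.

dual


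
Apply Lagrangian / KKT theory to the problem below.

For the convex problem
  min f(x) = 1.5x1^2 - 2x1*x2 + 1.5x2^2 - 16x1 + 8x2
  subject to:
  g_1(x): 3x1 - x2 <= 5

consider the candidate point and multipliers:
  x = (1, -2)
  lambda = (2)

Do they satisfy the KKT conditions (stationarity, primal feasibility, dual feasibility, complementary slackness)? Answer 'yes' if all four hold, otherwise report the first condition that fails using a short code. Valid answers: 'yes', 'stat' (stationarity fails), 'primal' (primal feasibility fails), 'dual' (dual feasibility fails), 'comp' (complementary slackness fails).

Gradient of f: grad f(x) = Q x + c = (-9, 0)
Constraint values g_i(x) = a_i^T x - b_i:
  g_1((1, -2)) = 0
Stationarity residual: grad f(x) + sum_i lambda_i a_i = (-3, -2)
  -> stationarity FAILS
Primal feasibility (all g_i <= 0): OK
Dual feasibility (all lambda_i >= 0): OK
Complementary slackness (lambda_i * g_i(x) = 0 for all i): OK

Verdict: the first failing condition is stationarity -> stat.

stat


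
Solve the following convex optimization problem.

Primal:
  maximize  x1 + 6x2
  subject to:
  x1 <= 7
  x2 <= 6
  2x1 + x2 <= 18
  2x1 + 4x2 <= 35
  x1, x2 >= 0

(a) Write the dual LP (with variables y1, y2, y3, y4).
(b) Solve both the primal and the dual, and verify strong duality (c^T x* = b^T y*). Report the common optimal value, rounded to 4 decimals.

The standard primal-dual pair for 'max c^T x s.t. A x <= b, x >= 0' is:
  Dual:  min b^T y  s.t.  A^T y >= c,  y >= 0.

So the dual LP is:
  minimize  7y1 + 6y2 + 18y3 + 35y4
  subject to:
    y1 + 2y3 + 2y4 >= 1
    y2 + y3 + 4y4 >= 6
    y1, y2, y3, y4 >= 0

Solving the primal: x* = (5.5, 6).
  primal value c^T x* = 41.5.
Solving the dual: y* = (0, 4, 0, 0.5).
  dual value b^T y* = 41.5.
Strong duality: c^T x* = b^T y*. Confirmed.

41.5


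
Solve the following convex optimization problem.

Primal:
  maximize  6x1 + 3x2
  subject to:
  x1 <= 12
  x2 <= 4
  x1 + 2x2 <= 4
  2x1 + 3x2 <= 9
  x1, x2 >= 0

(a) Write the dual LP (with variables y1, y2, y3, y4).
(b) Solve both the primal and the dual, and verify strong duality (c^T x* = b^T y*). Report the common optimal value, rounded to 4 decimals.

The standard primal-dual pair for 'max c^T x s.t. A x <= b, x >= 0' is:
  Dual:  min b^T y  s.t.  A^T y >= c,  y >= 0.

So the dual LP is:
  minimize  12y1 + 4y2 + 4y3 + 9y4
  subject to:
    y1 + y3 + 2y4 >= 6
    y2 + 2y3 + 3y4 >= 3
    y1, y2, y3, y4 >= 0

Solving the primal: x* = (4, 0).
  primal value c^T x* = 24.
Solving the dual: y* = (0, 0, 6, 0).
  dual value b^T y* = 24.
Strong duality: c^T x* = b^T y*. Confirmed.

24


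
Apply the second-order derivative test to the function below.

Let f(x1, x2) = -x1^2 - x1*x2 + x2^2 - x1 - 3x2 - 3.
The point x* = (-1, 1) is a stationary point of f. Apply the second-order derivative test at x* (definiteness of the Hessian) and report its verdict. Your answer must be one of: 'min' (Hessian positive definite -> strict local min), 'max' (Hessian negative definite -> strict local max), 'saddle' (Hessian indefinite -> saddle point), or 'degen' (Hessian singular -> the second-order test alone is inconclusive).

Compute the Hessian H = grad^2 f:
  H = [[-2, -1], [-1, 2]]
Verify stationarity: grad f(x*) = H x* + g = (0, 0).
Eigenvalues of H: -2.2361, 2.2361.
Eigenvalues have mixed signs, so H is indefinite -> x* is a saddle point.

saddle


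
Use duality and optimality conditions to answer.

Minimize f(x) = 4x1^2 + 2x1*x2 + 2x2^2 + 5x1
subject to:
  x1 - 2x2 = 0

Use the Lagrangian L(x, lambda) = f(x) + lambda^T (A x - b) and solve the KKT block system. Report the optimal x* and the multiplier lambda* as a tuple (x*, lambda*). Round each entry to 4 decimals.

Form the Lagrangian:
  L(x, lambda) = (1/2) x^T Q x + c^T x + lambda^T (A x - b)
Stationarity (grad_x L = 0): Q x + c + A^T lambda = 0.
Primal feasibility: A x = b.

This gives the KKT block system:
  [ Q   A^T ] [ x     ]   [-c ]
  [ A    0  ] [ lambda ] = [ b ]

Solving the linear system:
  x*      = (-0.4545, -0.2273)
  lambda* = (-0.9091)
  f(x*)   = -1.1364

x* = (-0.4545, -0.2273), lambda* = (-0.9091)


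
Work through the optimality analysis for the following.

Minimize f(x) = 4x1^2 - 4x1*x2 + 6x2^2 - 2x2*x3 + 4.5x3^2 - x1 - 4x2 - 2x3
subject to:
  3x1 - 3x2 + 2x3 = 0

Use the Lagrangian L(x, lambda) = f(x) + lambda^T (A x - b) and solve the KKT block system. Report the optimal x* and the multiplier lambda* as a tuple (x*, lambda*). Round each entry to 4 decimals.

Form the Lagrangian:
  L(x, lambda) = (1/2) x^T Q x + c^T x + lambda^T (A x - b)
Stationarity (grad_x L = 0): Q x + c + A^T lambda = 0.
Primal feasibility: A x = b.

This gives the KKT block system:
  [ Q   A^T ] [ x     ]   [-c ]
  [ A    0  ] [ lambda ] = [ b ]

Solving the linear system:
  x*      = (0.3319, 0.5353, 0.3052)
  lambda* = (0.1621)
  f(x*)   = -1.5418

x* = (0.3319, 0.5353, 0.3052), lambda* = (0.1621)


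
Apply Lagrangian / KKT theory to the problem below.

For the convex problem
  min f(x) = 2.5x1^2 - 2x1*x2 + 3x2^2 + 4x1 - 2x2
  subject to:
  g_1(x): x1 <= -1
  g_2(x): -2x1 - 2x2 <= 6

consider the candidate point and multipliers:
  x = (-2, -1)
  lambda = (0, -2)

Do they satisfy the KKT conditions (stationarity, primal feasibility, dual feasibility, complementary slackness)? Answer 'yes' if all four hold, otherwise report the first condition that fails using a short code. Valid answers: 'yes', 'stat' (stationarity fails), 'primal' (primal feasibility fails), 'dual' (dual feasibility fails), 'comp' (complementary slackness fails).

Gradient of f: grad f(x) = Q x + c = (-4, -4)
Constraint values g_i(x) = a_i^T x - b_i:
  g_1((-2, -1)) = -1
  g_2((-2, -1)) = 0
Stationarity residual: grad f(x) + sum_i lambda_i a_i = (0, 0)
  -> stationarity OK
Primal feasibility (all g_i <= 0): OK
Dual feasibility (all lambda_i >= 0): FAILS
Complementary slackness (lambda_i * g_i(x) = 0 for all i): OK

Verdict: the first failing condition is dual_feasibility -> dual.

dual


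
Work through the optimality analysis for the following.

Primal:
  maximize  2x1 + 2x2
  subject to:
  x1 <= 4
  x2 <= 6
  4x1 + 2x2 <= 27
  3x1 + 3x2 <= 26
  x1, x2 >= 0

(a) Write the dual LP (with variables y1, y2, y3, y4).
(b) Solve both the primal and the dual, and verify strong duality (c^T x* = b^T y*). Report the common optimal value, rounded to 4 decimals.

The standard primal-dual pair for 'max c^T x s.t. A x <= b, x >= 0' is:
  Dual:  min b^T y  s.t.  A^T y >= c,  y >= 0.

So the dual LP is:
  minimize  4y1 + 6y2 + 27y3 + 26y4
  subject to:
    y1 + 4y3 + 3y4 >= 2
    y2 + 2y3 + 3y4 >= 2
    y1, y2, y3, y4 >= 0

Solving the primal: x* = (4, 4.6667).
  primal value c^T x* = 17.3333.
Solving the dual: y* = (0, 0, 0, 0.6667).
  dual value b^T y* = 17.3333.
Strong duality: c^T x* = b^T y*. Confirmed.

17.3333


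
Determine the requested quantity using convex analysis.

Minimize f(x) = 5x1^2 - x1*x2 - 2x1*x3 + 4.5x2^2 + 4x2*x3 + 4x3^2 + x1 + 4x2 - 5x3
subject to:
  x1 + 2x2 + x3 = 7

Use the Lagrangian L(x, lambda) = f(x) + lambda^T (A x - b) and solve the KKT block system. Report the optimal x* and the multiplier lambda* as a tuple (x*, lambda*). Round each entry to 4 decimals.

Form the Lagrangian:
  L(x, lambda) = (1/2) x^T Q x + c^T x + lambda^T (A x - b)
Stationarity (grad_x L = 0): Q x + c + A^T lambda = 0.
Primal feasibility: A x = b.

This gives the KKT block system:
  [ Q   A^T ] [ x     ]   [-c ]
  [ A    0  ] [ lambda ] = [ b ]

Solving the linear system:
  x*      = (1.6923, 1.7846, 1.7385)
  lambda* = (-12.6615)
  f(x*)   = 44.3846

x* = (1.6923, 1.7846, 1.7385), lambda* = (-12.6615)


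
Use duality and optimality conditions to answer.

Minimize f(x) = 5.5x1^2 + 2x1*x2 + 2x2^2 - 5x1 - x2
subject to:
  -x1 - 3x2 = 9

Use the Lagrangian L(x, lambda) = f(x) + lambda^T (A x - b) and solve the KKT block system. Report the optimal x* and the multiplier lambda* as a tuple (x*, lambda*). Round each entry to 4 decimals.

Form the Lagrangian:
  L(x, lambda) = (1/2) x^T Q x + c^T x + lambda^T (A x - b)
Stationarity (grad_x L = 0): Q x + c + A^T lambda = 0.
Primal feasibility: A x = b.

This gives the KKT block system:
  [ Q   A^T ] [ x     ]   [-c ]
  [ A    0  ] [ lambda ] = [ b ]

Solving the linear system:
  x*      = (0.6593, -3.2198)
  lambda* = (-4.1868)
  f(x*)   = 18.8022

x* = (0.6593, -3.2198), lambda* = (-4.1868)


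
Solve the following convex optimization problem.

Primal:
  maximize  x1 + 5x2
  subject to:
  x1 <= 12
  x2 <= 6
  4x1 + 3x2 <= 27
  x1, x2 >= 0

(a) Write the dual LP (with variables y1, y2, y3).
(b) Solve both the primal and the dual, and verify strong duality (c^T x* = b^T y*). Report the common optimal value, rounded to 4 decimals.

The standard primal-dual pair for 'max c^T x s.t. A x <= b, x >= 0' is:
  Dual:  min b^T y  s.t.  A^T y >= c,  y >= 0.

So the dual LP is:
  minimize  12y1 + 6y2 + 27y3
  subject to:
    y1 + 4y3 >= 1
    y2 + 3y3 >= 5
    y1, y2, y3 >= 0

Solving the primal: x* = (2.25, 6).
  primal value c^T x* = 32.25.
Solving the dual: y* = (0, 4.25, 0.25).
  dual value b^T y* = 32.25.
Strong duality: c^T x* = b^T y*. Confirmed.

32.25


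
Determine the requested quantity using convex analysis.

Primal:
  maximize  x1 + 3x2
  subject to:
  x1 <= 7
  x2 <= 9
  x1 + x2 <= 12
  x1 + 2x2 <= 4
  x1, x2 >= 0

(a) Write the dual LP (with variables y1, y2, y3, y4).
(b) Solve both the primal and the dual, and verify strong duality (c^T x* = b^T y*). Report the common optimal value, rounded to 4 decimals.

The standard primal-dual pair for 'max c^T x s.t. A x <= b, x >= 0' is:
  Dual:  min b^T y  s.t.  A^T y >= c,  y >= 0.

So the dual LP is:
  minimize  7y1 + 9y2 + 12y3 + 4y4
  subject to:
    y1 + y3 + y4 >= 1
    y2 + y3 + 2y4 >= 3
    y1, y2, y3, y4 >= 0

Solving the primal: x* = (0, 2).
  primal value c^T x* = 6.
Solving the dual: y* = (0, 0, 0, 1.5).
  dual value b^T y* = 6.
Strong duality: c^T x* = b^T y*. Confirmed.

6


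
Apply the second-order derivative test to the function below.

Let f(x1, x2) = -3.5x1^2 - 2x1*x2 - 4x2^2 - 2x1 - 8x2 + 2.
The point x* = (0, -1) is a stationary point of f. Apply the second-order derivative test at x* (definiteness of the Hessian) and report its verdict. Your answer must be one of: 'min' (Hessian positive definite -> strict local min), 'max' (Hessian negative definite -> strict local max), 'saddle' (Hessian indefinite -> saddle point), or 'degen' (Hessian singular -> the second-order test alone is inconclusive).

Compute the Hessian H = grad^2 f:
  H = [[-7, -2], [-2, -8]]
Verify stationarity: grad f(x*) = H x* + g = (0, 0).
Eigenvalues of H: -9.5616, -5.4384.
Both eigenvalues < 0, so H is negative definite -> x* is a strict local max.

max


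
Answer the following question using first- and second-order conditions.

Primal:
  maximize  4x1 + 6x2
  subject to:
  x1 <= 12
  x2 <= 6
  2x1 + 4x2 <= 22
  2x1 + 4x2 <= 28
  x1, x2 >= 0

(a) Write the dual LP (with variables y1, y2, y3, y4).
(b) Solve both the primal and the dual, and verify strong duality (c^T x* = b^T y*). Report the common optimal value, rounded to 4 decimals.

The standard primal-dual pair for 'max c^T x s.t. A x <= b, x >= 0' is:
  Dual:  min b^T y  s.t.  A^T y >= c,  y >= 0.

So the dual LP is:
  minimize  12y1 + 6y2 + 22y3 + 28y4
  subject to:
    y1 + 2y3 + 2y4 >= 4
    y2 + 4y3 + 4y4 >= 6
    y1, y2, y3, y4 >= 0

Solving the primal: x* = (11, 0).
  primal value c^T x* = 44.
Solving the dual: y* = (0, 0, 2, 0).
  dual value b^T y* = 44.
Strong duality: c^T x* = b^T y*. Confirmed.

44


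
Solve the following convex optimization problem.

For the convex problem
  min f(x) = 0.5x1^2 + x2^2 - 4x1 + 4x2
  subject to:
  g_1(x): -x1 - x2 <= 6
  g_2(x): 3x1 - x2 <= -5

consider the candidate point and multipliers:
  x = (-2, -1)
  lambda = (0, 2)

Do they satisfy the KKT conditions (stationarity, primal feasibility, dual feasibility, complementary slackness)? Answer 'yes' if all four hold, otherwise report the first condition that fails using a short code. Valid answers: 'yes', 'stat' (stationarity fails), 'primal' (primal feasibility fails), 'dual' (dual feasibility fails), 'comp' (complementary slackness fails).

Gradient of f: grad f(x) = Q x + c = (-6, 2)
Constraint values g_i(x) = a_i^T x - b_i:
  g_1((-2, -1)) = -3
  g_2((-2, -1)) = 0
Stationarity residual: grad f(x) + sum_i lambda_i a_i = (0, 0)
  -> stationarity OK
Primal feasibility (all g_i <= 0): OK
Dual feasibility (all lambda_i >= 0): OK
Complementary slackness (lambda_i * g_i(x) = 0 for all i): OK

Verdict: yes, KKT holds.

yes


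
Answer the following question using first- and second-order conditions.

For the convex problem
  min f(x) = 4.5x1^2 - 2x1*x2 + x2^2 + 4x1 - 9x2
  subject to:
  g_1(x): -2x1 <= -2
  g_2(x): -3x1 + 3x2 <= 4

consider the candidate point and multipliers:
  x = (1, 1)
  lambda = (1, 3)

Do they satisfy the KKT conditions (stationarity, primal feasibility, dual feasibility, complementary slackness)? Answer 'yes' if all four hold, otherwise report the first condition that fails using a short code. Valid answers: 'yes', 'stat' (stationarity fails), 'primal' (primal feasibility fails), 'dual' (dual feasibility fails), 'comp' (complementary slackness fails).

Gradient of f: grad f(x) = Q x + c = (11, -9)
Constraint values g_i(x) = a_i^T x - b_i:
  g_1((1, 1)) = 0
  g_2((1, 1)) = -4
Stationarity residual: grad f(x) + sum_i lambda_i a_i = (0, 0)
  -> stationarity OK
Primal feasibility (all g_i <= 0): OK
Dual feasibility (all lambda_i >= 0): OK
Complementary slackness (lambda_i * g_i(x) = 0 for all i): FAILS

Verdict: the first failing condition is complementary_slackness -> comp.

comp


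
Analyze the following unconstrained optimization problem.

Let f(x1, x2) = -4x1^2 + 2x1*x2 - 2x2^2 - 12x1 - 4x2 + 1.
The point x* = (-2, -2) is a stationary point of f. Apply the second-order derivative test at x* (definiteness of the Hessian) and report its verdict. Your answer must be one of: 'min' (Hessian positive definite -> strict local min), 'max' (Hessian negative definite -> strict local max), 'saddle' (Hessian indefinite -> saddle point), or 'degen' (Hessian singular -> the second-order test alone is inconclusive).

Compute the Hessian H = grad^2 f:
  H = [[-8, 2], [2, -4]]
Verify stationarity: grad f(x*) = H x* + g = (0, 0).
Eigenvalues of H: -8.8284, -3.1716.
Both eigenvalues < 0, so H is negative definite -> x* is a strict local max.

max


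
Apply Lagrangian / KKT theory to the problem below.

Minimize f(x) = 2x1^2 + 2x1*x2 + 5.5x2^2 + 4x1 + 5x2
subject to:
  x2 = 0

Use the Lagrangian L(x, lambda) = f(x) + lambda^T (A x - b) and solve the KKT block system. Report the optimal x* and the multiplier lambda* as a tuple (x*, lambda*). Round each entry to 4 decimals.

Form the Lagrangian:
  L(x, lambda) = (1/2) x^T Q x + c^T x + lambda^T (A x - b)
Stationarity (grad_x L = 0): Q x + c + A^T lambda = 0.
Primal feasibility: A x = b.

This gives the KKT block system:
  [ Q   A^T ] [ x     ]   [-c ]
  [ A    0  ] [ lambda ] = [ b ]

Solving the linear system:
  x*      = (-1, 0)
  lambda* = (-3)
  f(x*)   = -2

x* = (-1, 0), lambda* = (-3)
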